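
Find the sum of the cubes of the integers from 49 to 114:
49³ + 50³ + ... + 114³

Use ∑_{k=1}^{n} k³ = [n(n+1)/2]², then subtract the first 48 terms.
∑_{k=1}^{114} k³ = [114×115/2]² = 6555² = 42968025
∑_{k=1}^{48} k³ = [48×49/2]² = 1176² = 1382976
∑_{k=49}^{114} k³ = 42968025 - 1382976 = 41585049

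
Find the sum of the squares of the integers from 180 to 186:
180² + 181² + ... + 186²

Use ∑_{k=1}^{n} k² = n(n+1)(2n+1)/6, then subtract the first 179 terms.
∑_{k=1}^{186} k² = 186×187×373/6 = 2162281
∑_{k=1}^{179} k² = 179×180×359/6 = 1927830
∑_{k=180}^{186} k² = 2162281 - 1927830 = 234451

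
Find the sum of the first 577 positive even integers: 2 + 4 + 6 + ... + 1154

Sum of first n even numbers = n(n+1)
= 577×578
= 333506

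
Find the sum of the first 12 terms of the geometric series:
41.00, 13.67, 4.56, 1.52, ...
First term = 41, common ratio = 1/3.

Sₙ = a(1 - rⁿ) / (1 - r)
S_12 = 41(1 - (1/3)^12) / (1 - (1/3))
S_12 = 41(1 - (1/531441)) / (2/3)
S_12 = 10894520/177147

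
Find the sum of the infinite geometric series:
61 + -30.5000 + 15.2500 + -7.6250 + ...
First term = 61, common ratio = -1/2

For |r| < 1, S = a / (1 - r)
S = 61 / (1 - (-1/2))
S = 61 / (3/2)
S = 122/3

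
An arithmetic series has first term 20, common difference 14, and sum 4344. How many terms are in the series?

Using S = n/2 × [2a + (n-1)d]
4344 = n/2 × [2(20) + (n-1)(14)]
4344 = n/2 × [40 + 14n - 14]
8688 = n × [26 + 14n]
14n² + (26)n - 8688 = 0
Discriminant: Δ = (26)² - 4(14)(-8688) = 676 + 486528 = 487204
√Δ = 698
n = [-(26) + √Δ] / (2·14) = (-26 + 698) / 28 = 672 / 28 = 24
(The negative root is discarded since n must be a positive integer.)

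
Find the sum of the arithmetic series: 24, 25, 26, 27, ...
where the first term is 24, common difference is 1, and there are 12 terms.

Sₙ = n/2 × (first + last)
Last term = a + (n-1)d = 24 + (12-1)×1 = 35
S_12 = 12/2 × (24 + 35)
S_12 = 12/2 × 59 = 354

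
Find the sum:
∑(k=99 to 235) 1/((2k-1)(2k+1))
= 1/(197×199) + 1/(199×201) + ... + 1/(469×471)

Partial fractions: 1/((2k-1)(2k+1)) = (1/2)[1/(2k-1) - 1/(2k+1)]
The series telescopes:
= (1/2)[1/197 - 1/471]
= 137/92787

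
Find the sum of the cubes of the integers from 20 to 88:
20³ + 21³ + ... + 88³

Use ∑_{k=1}^{n} k³ = [n(n+1)/2]², then subtract the first 19 terms.
∑_{k=1}^{88} k³ = [88×89/2]² = 3916² = 15335056
∑_{k=1}^{19} k³ = [19×20/2]² = 190² = 36100
∑_{k=20}^{88} k³ = 15335056 - 36100 = 15298956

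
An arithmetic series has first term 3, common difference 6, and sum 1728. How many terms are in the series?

Using S = n/2 × [2a + (n-1)d]
1728 = n/2 × [2(3) + (n-1)(6)]
1728 = n/2 × [6 + 6n - 6]
3456 = n × [0 + 6n]
6n² + (0)n - 3456 = 0
Discriminant: Δ = (0)² - 4(6)(-3456) = 0 + 82944 = 82944
√Δ = 288
n = [-(0) + √Δ] / (2·6) = (0 + 288) / 12 = 288 / 12 = 24
(The negative root is discarded since n must be a positive integer.)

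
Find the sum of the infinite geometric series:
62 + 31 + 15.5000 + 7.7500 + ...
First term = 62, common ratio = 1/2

For |r| < 1, S = a / (1 - r)
S = 62 / (1 - (1/2))
S = 62 / (1/2)
S = 124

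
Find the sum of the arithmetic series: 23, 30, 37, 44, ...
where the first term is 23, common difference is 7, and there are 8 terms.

Sₙ = n/2 × (first + last)
Last term = a + (n-1)d = 23 + (8-1)×7 = 72
S_8 = 8/2 × (23 + 72)
S_8 = 8/2 × 95 = 380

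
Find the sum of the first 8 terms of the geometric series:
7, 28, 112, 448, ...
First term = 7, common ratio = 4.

Sₙ = a(1 - rⁿ) / (1 - r)
S_8 = 7(1 - 4^8) / (1 - 4)
S_8 = 7(1 - 65536) / (-3)
S_8 = 152915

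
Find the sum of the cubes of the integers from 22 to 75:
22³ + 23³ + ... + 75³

Use ∑_{k=1}^{n} k³ = [n(n+1)/2]², then subtract the first 21 terms.
∑_{k=1}^{75} k³ = [75×76/2]² = 2850² = 8122500
∑_{k=1}^{21} k³ = [21×22/2]² = 231² = 53361
∑_{k=22}^{75} k³ = 8122500 - 53361 = 8069139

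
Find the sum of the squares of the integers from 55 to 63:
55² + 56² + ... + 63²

Use ∑_{k=1}^{n} k² = n(n+1)(2n+1)/6, then subtract the first 54 terms.
∑_{k=1}^{63} k² = 63×64×127/6 = 85344
∑_{k=1}^{54} k² = 54×55×109/6 = 53955
∑_{k=55}^{63} k² = 85344 - 53955 = 31389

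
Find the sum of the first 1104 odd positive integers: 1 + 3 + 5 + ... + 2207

Sum of first n odd numbers = n²
= 1104²
= 1218816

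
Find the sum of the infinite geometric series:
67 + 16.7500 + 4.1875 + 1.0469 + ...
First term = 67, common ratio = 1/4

For |r| < 1, S = a / (1 - r)
S = 67 / (1 - (1/4))
S = 67 / (3/4)
S = 268/3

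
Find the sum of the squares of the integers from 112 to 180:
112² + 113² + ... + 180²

Use ∑_{k=1}^{n} k² = n(n+1)(2n+1)/6, then subtract the first 111 terms.
∑_{k=1}^{180} k² = 180×181×361/6 = 1960230
∑_{k=1}^{111} k² = 111×112×223/6 = 462056
∑_{k=112}^{180} k² = 1960230 - 462056 = 1498174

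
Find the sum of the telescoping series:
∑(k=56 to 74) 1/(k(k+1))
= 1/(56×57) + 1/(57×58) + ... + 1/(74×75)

Partial fractions: 1/(k(k+1)) = 1/k - 1/(k+1)
The series telescopes:
= (1/56 - 1/57) + (1/57 - 1/58) + ... + (1/74 - 1/75)
= 1/56 - 1/75
= 19/4200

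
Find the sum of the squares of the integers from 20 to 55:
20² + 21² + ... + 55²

Use ∑_{k=1}^{n} k² = n(n+1)(2n+1)/6, then subtract the first 19 terms.
∑_{k=1}^{55} k² = 55×56×111/6 = 56980
∑_{k=1}^{19} k² = 19×20×39/6 = 2470
∑_{k=20}^{55} k² = 56980 - 2470 = 54510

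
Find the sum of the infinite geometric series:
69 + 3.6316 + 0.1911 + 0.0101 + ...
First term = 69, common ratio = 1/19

For |r| < 1, S = a / (1 - r)
S = 69 / (1 - (1/19))
S = 69 / (18/19)
S = 437/6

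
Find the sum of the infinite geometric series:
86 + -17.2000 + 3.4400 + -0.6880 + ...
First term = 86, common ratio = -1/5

For |r| < 1, S = a / (1 - r)
S = 86 / (1 - (-1/5))
S = 86 / (6/5)
S = 215/3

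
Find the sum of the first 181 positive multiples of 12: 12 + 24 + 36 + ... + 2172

Factor out 12: = 12(1 + 2 + ... + 181) = 12 × n(n+1)/2
= 12 × 181×182/2
= 12 × 16471
= 197652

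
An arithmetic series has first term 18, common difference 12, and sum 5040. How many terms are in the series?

Using S = n/2 × [2a + (n-1)d]
5040 = n/2 × [2(18) + (n-1)(12)]
5040 = n/2 × [36 + 12n - 12]
10080 = n × [24 + 12n]
12n² + (24)n - 10080 = 0
Discriminant: Δ = (24)² - 4(12)(-10080) = 576 + 483840 = 484416
√Δ = 696
n = [-(24) + √Δ] / (2·12) = (-24 + 696) / 24 = 672 / 24 = 28
(The negative root is discarded since n must be a positive integer.)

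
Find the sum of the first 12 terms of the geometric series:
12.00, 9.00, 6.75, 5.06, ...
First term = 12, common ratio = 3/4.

Sₙ = a(1 - rⁿ) / (1 - r)
S_12 = 12(1 - (3/4)^12) / (1 - (3/4))
S_12 = 12(1 - (531441/16777216)) / (1/4)
S_12 = 48737325/1048576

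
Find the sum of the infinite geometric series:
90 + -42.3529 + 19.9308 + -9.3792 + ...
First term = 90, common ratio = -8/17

For |r| < 1, S = a / (1 - r)
S = 90 / (1 - (-8/17))
S = 90 / (25/17)
S = 306/5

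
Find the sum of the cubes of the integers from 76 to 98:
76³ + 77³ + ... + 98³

Use ∑_{k=1}^{n} k³ = [n(n+1)/2]², then subtract the first 75 terms.
∑_{k=1}^{98} k³ = [98×99/2]² = 4851² = 23532201
∑_{k=1}^{75} k³ = [75×76/2]² = 2850² = 8122500
∑_{k=76}^{98} k³ = 23532201 - 8122500 = 15409701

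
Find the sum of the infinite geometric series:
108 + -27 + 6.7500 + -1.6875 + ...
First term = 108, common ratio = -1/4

For |r| < 1, S = a / (1 - r)
S = 108 / (1 - (-1/4))
S = 108 / (5/4)
S = 432/5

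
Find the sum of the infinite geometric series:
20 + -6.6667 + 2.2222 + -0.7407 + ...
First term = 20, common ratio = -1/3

For |r| < 1, S = a / (1 - r)
S = 20 / (1 - (-1/3))
S = 20 / (4/3)
S = 15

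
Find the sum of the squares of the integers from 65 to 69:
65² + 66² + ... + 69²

Use ∑_{k=1}^{n} k² = n(n+1)(2n+1)/6, then subtract the first 64 terms.
∑_{k=1}^{69} k² = 69×70×139/6 = 111895
∑_{k=1}^{64} k² = 64×65×129/6 = 89440
∑_{k=65}^{69} k² = 111895 - 89440 = 22455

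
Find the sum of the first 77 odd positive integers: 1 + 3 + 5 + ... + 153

Sum of first n odd numbers = n²
= 77²
= 5929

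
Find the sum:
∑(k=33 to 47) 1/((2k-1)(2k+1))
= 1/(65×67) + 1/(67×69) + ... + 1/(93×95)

Partial fractions: 1/((2k-1)(2k+1)) = (1/2)[1/(2k-1) - 1/(2k+1)]
The series telescopes:
= (1/2)[1/65 - 1/95]
= 3/1235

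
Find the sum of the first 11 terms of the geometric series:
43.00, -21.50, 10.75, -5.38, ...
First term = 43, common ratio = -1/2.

Sₙ = a(1 - rⁿ) / (1 - r)
S_11 = 43(1 - (-1/2)^11) / (1 - (-1/2))
S_11 = 43(1 - (-1/2048)) / (3/2)
S_11 = 29369/1024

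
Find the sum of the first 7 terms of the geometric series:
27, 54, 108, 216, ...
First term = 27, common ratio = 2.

Sₙ = a(1 - rⁿ) / (1 - r)
S_7 = 27(1 - 2^7) / (1 - 2)
S_7 = 27(1 - 128) / (-1)
S_7 = 3429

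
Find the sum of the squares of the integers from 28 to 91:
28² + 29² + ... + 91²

Use ∑_{k=1}^{n} k² = n(n+1)(2n+1)/6, then subtract the first 27 terms.
∑_{k=1}^{91} k² = 91×92×183/6 = 255346
∑_{k=1}^{27} k² = 27×28×55/6 = 6930
∑_{k=28}^{91} k² = 255346 - 6930 = 248416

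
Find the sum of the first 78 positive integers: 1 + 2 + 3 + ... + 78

Formula: ∑k = n(n+1)/2
= 78×79/2
= 6162/2
= 3081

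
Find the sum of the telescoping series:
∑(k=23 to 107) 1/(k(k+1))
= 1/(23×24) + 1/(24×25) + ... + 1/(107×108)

Partial fractions: 1/(k(k+1)) = 1/k - 1/(k+1)
The series telescopes:
= (1/23 - 1/24) + (1/24 - 1/25) + ... + (1/107 - 1/108)
= 1/23 - 1/108
= 85/2484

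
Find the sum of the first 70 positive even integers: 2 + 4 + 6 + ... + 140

Sum of first n even numbers = n(n+1)
= 70×71
= 4970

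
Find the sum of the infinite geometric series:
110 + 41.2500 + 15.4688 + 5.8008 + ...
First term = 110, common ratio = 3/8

For |r| < 1, S = a / (1 - r)
S = 110 / (1 - (3/8))
S = 110 / (5/8)
S = 176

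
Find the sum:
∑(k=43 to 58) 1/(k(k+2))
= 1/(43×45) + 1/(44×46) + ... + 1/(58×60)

Partial fractions: 1/(k(k+2)) = (1/2)[1/k - 1/(k+2)]
Telescoping leaves the first two and last two terms:
= (1/2)[1/43 + 1/44 - 1/59 - 1/60]
= 5177/837210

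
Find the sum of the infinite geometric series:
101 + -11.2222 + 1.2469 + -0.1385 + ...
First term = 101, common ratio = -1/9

For |r| < 1, S = a / (1 - r)
S = 101 / (1 - (-1/9))
S = 101 / (10/9)
S = 909/10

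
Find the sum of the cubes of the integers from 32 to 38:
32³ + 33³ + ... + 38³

Use ∑_{k=1}^{n} k³ = [n(n+1)/2]², then subtract the first 31 terms.
∑_{k=1}^{38} k³ = [38×39/2]² = 741² = 549081
∑_{k=1}^{31} k³ = [31×32/2]² = 496² = 246016
∑_{k=32}^{38} k³ = 549081 - 246016 = 303065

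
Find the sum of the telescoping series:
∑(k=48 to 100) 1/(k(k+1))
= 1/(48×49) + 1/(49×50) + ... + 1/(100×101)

Partial fractions: 1/(k(k+1)) = 1/k - 1/(k+1)
The series telescopes:
= (1/48 - 1/49) + (1/49 - 1/50) + ... + (1/100 - 1/101)
= 1/48 - 1/101
= 53/4848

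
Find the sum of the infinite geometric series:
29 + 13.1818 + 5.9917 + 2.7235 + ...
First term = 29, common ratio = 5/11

For |r| < 1, S = a / (1 - r)
S = 29 / (1 - (5/11))
S = 29 / (6/11)
S = 319/6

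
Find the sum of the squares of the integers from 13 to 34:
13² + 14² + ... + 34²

Use ∑_{k=1}^{n} k² = n(n+1)(2n+1)/6, then subtract the first 12 terms.
∑_{k=1}^{34} k² = 34×35×69/6 = 13685
∑_{k=1}^{12} k² = 12×13×25/6 = 650
∑_{k=13}^{34} k² = 13685 - 650 = 13035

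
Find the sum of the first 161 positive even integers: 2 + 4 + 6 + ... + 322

Sum of first n even numbers = n(n+1)
= 161×162
= 26082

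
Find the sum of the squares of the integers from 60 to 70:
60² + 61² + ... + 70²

Use ∑_{k=1}^{n} k² = n(n+1)(2n+1)/6, then subtract the first 59 terms.
∑_{k=1}^{70} k² = 70×71×141/6 = 116795
∑_{k=1}^{59} k² = 59×60×119/6 = 70210
∑_{k=60}^{70} k² = 116795 - 70210 = 46585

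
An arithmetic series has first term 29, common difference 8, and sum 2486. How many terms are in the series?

Using S = n/2 × [2a + (n-1)d]
2486 = n/2 × [2(29) + (n-1)(8)]
2486 = n/2 × [58 + 8n - 8]
4972 = n × [50 + 8n]
8n² + (50)n - 4972 = 0
Discriminant: Δ = (50)² - 4(8)(-4972) = 2500 + 159104 = 161604
√Δ = 402
n = [-(50) + √Δ] / (2·8) = (-50 + 402) / 16 = 352 / 16 = 22
(The negative root is discarded since n must be a positive integer.)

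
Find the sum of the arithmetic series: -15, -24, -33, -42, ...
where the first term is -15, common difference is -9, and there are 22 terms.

Sₙ = n/2 × (first + last)
Last term = a + (n-1)d = -15 + (22-1)×(-9) = -204
S_22 = 22/2 × (-15 + (-204))
S_22 = 22/2 × (-219) = -2409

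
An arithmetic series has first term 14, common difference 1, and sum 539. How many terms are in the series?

Using S = n/2 × [2a + (n-1)d]
539 = n/2 × [2(14) + (n-1)(1)]
539 = n/2 × [28 + 1n - 1]
1078 = n × [27 + 1n]
1n² + (27)n - 1078 = 0
Discriminant: Δ = (27)² - 4(1)(-1078) = 729 + 4312 = 5041
√Δ = 71
n = [-(27) + √Δ] / (2·1) = (-27 + 71) / 2 = 44 / 2 = 22
(The negative root is discarded since n must be a positive integer.)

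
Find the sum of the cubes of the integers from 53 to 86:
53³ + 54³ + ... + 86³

Use ∑_{k=1}^{n} k³ = [n(n+1)/2]², then subtract the first 52 terms.
∑_{k=1}^{86} k³ = [86×87/2]² = 3741² = 13995081
∑_{k=1}^{52} k³ = [52×53/2]² = 1378² = 1898884
∑_{k=53}^{86} k³ = 13995081 - 1898884 = 12096197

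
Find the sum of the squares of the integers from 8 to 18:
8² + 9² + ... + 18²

Use ∑_{k=1}^{n} k² = n(n+1)(2n+1)/6, then subtract the first 7 terms.
∑_{k=1}^{18} k² = 18×19×37/6 = 2109
∑_{k=1}^{7} k² = 7×8×15/6 = 140
∑_{k=8}^{18} k² = 2109 - 140 = 1969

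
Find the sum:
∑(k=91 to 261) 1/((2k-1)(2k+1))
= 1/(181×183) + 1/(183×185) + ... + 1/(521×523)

Partial fractions: 1/((2k-1)(2k+1)) = (1/2)[1/(2k-1) - 1/(2k+1)]
The series telescopes:
= (1/2)[1/181 - 1/523]
= 171/94663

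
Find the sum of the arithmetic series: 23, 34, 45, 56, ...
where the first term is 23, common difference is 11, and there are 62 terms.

Sₙ = n/2 × (first + last)
Last term = a + (n-1)d = 23 + (62-1)×11 = 694
S_62 = 62/2 × (23 + 694)
S_62 = 62/2 × 717 = 22227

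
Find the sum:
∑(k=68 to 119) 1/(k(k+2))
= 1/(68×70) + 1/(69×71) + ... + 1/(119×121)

Partial fractions: 1/(k(k+2)) = (1/2)[1/k - 1/(k+2)]
Telescoping leaves the first two and last two terms:
= (1/2)[1/68 + 1/69 - 1/120 - 1/121]
= 71539/11354640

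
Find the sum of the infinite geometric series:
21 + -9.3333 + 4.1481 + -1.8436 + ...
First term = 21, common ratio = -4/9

For |r| < 1, S = a / (1 - r)
S = 21 / (1 - (-4/9))
S = 21 / (13/9)
S = 189/13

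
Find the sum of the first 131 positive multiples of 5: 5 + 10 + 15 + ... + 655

Factor out 5: = 5(1 + 2 + ... + 131) = 5 × n(n+1)/2
= 5 × 131×132/2
= 5 × 8646
= 43230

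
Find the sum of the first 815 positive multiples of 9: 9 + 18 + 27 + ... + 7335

Factor out 9: = 9(1 + 2 + ... + 815) = 9 × n(n+1)/2
= 9 × 815×816/2
= 9 × 332520
= 2992680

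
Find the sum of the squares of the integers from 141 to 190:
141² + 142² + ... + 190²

Use ∑_{k=1}^{n} k² = n(n+1)(2n+1)/6, then subtract the first 140 terms.
∑_{k=1}^{190} k² = 190×191×381/6 = 2304415
∑_{k=1}^{140} k² = 140×141×281/6 = 924490
∑_{k=141}^{190} k² = 2304415 - 924490 = 1379925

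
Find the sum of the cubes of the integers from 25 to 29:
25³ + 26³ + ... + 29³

Use ∑_{k=1}^{n} k³ = [n(n+1)/2]², then subtract the first 24 terms.
∑_{k=1}^{29} k³ = [29×30/2]² = 435² = 189225
∑_{k=1}^{24} k³ = [24×25/2]² = 300² = 90000
∑_{k=25}^{29} k³ = 189225 - 90000 = 99225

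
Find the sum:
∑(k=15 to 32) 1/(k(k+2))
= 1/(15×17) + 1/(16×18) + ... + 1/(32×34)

Partial fractions: 1/(k(k+2)) = (1/2)[1/k - 1/(k+2)]
Telescoping leaves the first two and last two terms:
= (1/2)[1/15 + 1/16 - 1/33 - 1/34]
= 1039/29920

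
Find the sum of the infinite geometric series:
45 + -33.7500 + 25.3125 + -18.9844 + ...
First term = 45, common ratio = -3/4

For |r| < 1, S = a / (1 - r)
S = 45 / (1 - (-3/4))
S = 45 / (7/4)
S = 180/7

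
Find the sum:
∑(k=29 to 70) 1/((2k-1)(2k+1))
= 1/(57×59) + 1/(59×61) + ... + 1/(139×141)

Partial fractions: 1/((2k-1)(2k+1)) = (1/2)[1/(2k-1) - 1/(2k+1)]
The series telescopes:
= (1/2)[1/57 - 1/141]
= 14/2679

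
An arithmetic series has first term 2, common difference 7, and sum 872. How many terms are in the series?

Using S = n/2 × [2a + (n-1)d]
872 = n/2 × [2(2) + (n-1)(7)]
872 = n/2 × [4 + 7n - 7]
1744 = n × [-3 + 7n]
7n² + (-3)n - 1744 = 0
Discriminant: Δ = (-3)² - 4(7)(-1744) = 9 + 48832 = 48841
√Δ = 221
n = [-(-3) + √Δ] / (2·7) = (3 + 221) / 14 = 224 / 14 = 16
(The negative root is discarded since n must be a positive integer.)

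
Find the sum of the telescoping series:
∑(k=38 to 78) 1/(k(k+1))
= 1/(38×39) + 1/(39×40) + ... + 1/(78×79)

Partial fractions: 1/(k(k+1)) = 1/k - 1/(k+1)
The series telescopes:
= (1/38 - 1/39) + (1/39 - 1/40) + ... + (1/78 - 1/79)
= 1/38 - 1/79
= 41/3002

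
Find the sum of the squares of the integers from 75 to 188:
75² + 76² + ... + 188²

Use ∑_{k=1}^{n} k² = n(n+1)(2n+1)/6, then subtract the first 74 terms.
∑_{k=1}^{188} k² = 188×189×377/6 = 2232594
∑_{k=1}^{74} k² = 74×75×149/6 = 137825
∑_{k=75}^{188} k² = 2232594 - 137825 = 2094769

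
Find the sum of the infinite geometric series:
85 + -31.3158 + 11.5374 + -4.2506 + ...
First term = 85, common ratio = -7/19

For |r| < 1, S = a / (1 - r)
S = 85 / (1 - (-7/19))
S = 85 / (26/19)
S = 1615/26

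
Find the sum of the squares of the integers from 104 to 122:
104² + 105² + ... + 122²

Use ∑_{k=1}^{n} k² = n(n+1)(2n+1)/6, then subtract the first 103 terms.
∑_{k=1}^{122} k² = 122×123×245/6 = 612745
∑_{k=1}^{103} k² = 103×104×207/6 = 369564
∑_{k=104}^{122} k² = 612745 - 369564 = 243181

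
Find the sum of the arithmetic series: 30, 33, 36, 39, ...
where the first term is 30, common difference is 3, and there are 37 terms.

Sₙ = n/2 × (first + last)
Last term = a + (n-1)d = 30 + (37-1)×3 = 138
S_37 = 37/2 × (30 + 138)
S_37 = 37/2 × 168 = 3108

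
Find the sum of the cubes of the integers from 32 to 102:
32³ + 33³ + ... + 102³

Use ∑_{k=1}^{n} k³ = [n(n+1)/2]², then subtract the first 31 terms.
∑_{k=1}^{102} k³ = [102×103/2]² = 5253² = 27594009
∑_{k=1}^{31} k³ = [31×32/2]² = 496² = 246016
∑_{k=32}^{102} k³ = 27594009 - 246016 = 27347993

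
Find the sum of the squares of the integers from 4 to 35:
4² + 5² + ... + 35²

Use ∑_{k=1}^{n} k² = n(n+1)(2n+1)/6, then subtract the first 3 terms.
∑_{k=1}^{35} k² = 35×36×71/6 = 14910
∑_{k=1}^{3} k² = 3×4×7/6 = 14
∑_{k=4}^{35} k² = 14910 - 14 = 14896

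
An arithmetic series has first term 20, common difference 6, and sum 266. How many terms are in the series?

Using S = n/2 × [2a + (n-1)d]
266 = n/2 × [2(20) + (n-1)(6)]
266 = n/2 × [40 + 6n - 6]
532 = n × [34 + 6n]
6n² + (34)n - 532 = 0
Discriminant: Δ = (34)² - 4(6)(-532) = 1156 + 12768 = 13924
√Δ = 118
n = [-(34) + √Δ] / (2·6) = (-34 + 118) / 12 = 84 / 12 = 7
(The negative root is discarded since n must be a positive integer.)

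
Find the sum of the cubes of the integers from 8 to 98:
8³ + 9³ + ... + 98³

Use ∑_{k=1}^{n} k³ = [n(n+1)/2]², then subtract the first 7 terms.
∑_{k=1}^{98} k³ = [98×99/2]² = 4851² = 23532201
∑_{k=1}^{7} k³ = [7×8/2]² = 28² = 784
∑_{k=8}^{98} k³ = 23532201 - 784 = 23531417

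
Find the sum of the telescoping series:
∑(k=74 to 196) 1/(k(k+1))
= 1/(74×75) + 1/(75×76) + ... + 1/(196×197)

Partial fractions: 1/(k(k+1)) = 1/k - 1/(k+1)
The series telescopes:
= (1/74 - 1/75) + (1/75 - 1/76) + ... + (1/196 - 1/197)
= 1/74 - 1/197
= 123/14578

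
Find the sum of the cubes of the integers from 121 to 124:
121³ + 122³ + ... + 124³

Use ∑_{k=1}^{n} k³ = [n(n+1)/2]², then subtract the first 120 terms.
∑_{k=1}^{124} k³ = [124×125/2]² = 7750² = 60062500
∑_{k=1}^{120} k³ = [120×121/2]² = 7260² = 52707600
∑_{k=121}^{124} k³ = 60062500 - 52707600 = 7354900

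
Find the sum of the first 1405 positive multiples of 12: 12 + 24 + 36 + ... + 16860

Factor out 12: = 12(1 + 2 + ... + 1405) = 12 × n(n+1)/2
= 12 × 1405×1406/2
= 12 × 987715
= 11852580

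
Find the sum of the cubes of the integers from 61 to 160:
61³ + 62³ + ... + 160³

Use ∑_{k=1}^{n} k³ = [n(n+1)/2]², then subtract the first 60 terms.
∑_{k=1}^{160} k³ = [160×161/2]² = 12880² = 165894400
∑_{k=1}^{60} k³ = [60×61/2]² = 1830² = 3348900
∑_{k=61}^{160} k³ = 165894400 - 3348900 = 162545500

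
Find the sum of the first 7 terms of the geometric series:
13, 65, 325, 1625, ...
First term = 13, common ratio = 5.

Sₙ = a(1 - rⁿ) / (1 - r)
S_7 = 13(1 - 5^7) / (1 - 5)
S_7 = 13(1 - 78125) / (-4)
S_7 = 253903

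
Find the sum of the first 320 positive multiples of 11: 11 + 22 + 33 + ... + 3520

Factor out 11: = 11(1 + 2 + ... + 320) = 11 × n(n+1)/2
= 11 × 320×321/2
= 11 × 51360
= 564960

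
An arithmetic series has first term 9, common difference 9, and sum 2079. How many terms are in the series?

Using S = n/2 × [2a + (n-1)d]
2079 = n/2 × [2(9) + (n-1)(9)]
2079 = n/2 × [18 + 9n - 9]
4158 = n × [9 + 9n]
9n² + (9)n - 4158 = 0
Discriminant: Δ = (9)² - 4(9)(-4158) = 81 + 149688 = 149769
√Δ = 387
n = [-(9) + √Δ] / (2·9) = (-9 + 387) / 18 = 378 / 18 = 21
(The negative root is discarded since n must be a positive integer.)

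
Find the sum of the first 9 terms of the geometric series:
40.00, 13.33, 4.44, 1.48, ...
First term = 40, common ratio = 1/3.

Sₙ = a(1 - rⁿ) / (1 - r)
S_9 = 40(1 - (1/3)^9) / (1 - (1/3))
S_9 = 40(1 - (1/19683)) / (2/3)
S_9 = 393640/6561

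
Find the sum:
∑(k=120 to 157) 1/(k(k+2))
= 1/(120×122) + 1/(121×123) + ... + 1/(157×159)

Partial fractions: 1/(k(k+2)) = (1/2)[1/k - 1/(k+2)]
Telescoping leaves the first two and last two terms:
= (1/2)[1/120 + 1/121 - 1/158 - 1/159]
= 241927/121590480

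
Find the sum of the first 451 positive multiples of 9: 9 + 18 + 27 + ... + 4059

Factor out 9: = 9(1 + 2 + ... + 451) = 9 × n(n+1)/2
= 9 × 451×452/2
= 9 × 101926
= 917334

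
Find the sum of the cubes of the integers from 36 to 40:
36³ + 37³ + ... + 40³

Use ∑_{k=1}^{n} k³ = [n(n+1)/2]², then subtract the first 35 terms.
∑_{k=1}^{40} k³ = [40×41/2]² = 820² = 672400
∑_{k=1}^{35} k³ = [35×36/2]² = 630² = 396900
∑_{k=36}^{40} k³ = 672400 - 396900 = 275500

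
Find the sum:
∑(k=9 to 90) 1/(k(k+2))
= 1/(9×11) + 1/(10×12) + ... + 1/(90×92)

Partial fractions: 1/(k(k+2)) = (1/2)[1/k - 1/(k+2)]
Telescoping leaves the first two and last two terms:
= (1/2)[1/9 + 1/10 - 1/91 - 1/92]
= 71299/753480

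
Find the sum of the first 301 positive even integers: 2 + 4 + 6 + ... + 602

Sum of first n even numbers = n(n+1)
= 301×302
= 90902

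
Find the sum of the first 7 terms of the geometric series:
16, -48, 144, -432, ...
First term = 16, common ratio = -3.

Sₙ = a(1 - rⁿ) / (1 - r)
S_7 = 16(1 - (-3)^7) / (1 - (-3))
S_7 = 16(1 - (-2187)) / (4)
S_7 = 8752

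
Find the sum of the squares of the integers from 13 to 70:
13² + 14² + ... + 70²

Use ∑_{k=1}^{n} k² = n(n+1)(2n+1)/6, then subtract the first 12 terms.
∑_{k=1}^{70} k² = 70×71×141/6 = 116795
∑_{k=1}^{12} k² = 12×13×25/6 = 650
∑_{k=13}^{70} k² = 116795 - 650 = 116145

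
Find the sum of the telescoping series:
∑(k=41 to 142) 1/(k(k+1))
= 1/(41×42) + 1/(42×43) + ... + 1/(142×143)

Partial fractions: 1/(k(k+1)) = 1/k - 1/(k+1)
The series telescopes:
= (1/41 - 1/42) + (1/42 - 1/43) + ... + (1/142 - 1/143)
= 1/41 - 1/143
= 102/5863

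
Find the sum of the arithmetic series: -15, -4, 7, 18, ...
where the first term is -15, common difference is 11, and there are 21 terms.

Sₙ = n/2 × (first + last)
Last term = a + (n-1)d = -15 + (21-1)×11 = 205
S_21 = 21/2 × (-15 + 205)
S_21 = 21/2 × 190 = 1995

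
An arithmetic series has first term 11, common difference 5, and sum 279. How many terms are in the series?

Using S = n/2 × [2a + (n-1)d]
279 = n/2 × [2(11) + (n-1)(5)]
279 = n/2 × [22 + 5n - 5]
558 = n × [17 + 5n]
5n² + (17)n - 558 = 0
Discriminant: Δ = (17)² - 4(5)(-558) = 289 + 11160 = 11449
√Δ = 107
n = [-(17) + √Δ] / (2·5) = (-17 + 107) / 10 = 90 / 10 = 9
(The negative root is discarded since n must be a positive integer.)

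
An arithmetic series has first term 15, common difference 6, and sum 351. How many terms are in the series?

Using S = n/2 × [2a + (n-1)d]
351 = n/2 × [2(15) + (n-1)(6)]
351 = n/2 × [30 + 6n - 6]
702 = n × [24 + 6n]
6n² + (24)n - 702 = 0
Discriminant: Δ = (24)² - 4(6)(-702) = 576 + 16848 = 17424
√Δ = 132
n = [-(24) + √Δ] / (2·6) = (-24 + 132) / 12 = 108 / 12 = 9
(The negative root is discarded since n must be a positive integer.)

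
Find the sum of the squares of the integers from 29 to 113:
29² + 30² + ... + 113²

Use ∑_{k=1}^{n} k² = n(n+1)(2n+1)/6, then subtract the first 28 terms.
∑_{k=1}^{113} k² = 113×114×227/6 = 487369
∑_{k=1}^{28} k² = 28×29×57/6 = 7714
∑_{k=29}^{113} k² = 487369 - 7714 = 479655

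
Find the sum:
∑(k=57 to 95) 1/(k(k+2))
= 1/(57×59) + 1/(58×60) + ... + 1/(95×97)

Partial fractions: 1/(k(k+2)) = (1/2)[1/k - 1/(k+2)]
Telescoping leaves the first two and last two terms:
= (1/2)[1/57 + 1/58 - 1/96 - 1/97]
= 72137/10261824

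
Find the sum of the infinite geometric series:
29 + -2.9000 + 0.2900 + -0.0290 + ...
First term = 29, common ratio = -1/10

For |r| < 1, S = a / (1 - r)
S = 29 / (1 - (-1/10))
S = 29 / (11/10)
S = 290/11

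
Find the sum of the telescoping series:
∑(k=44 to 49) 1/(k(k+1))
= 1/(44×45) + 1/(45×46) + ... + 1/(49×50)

Partial fractions: 1/(k(k+1)) = 1/k - 1/(k+1)
The series telescopes:
= (1/44 - 1/45) + (1/45 - 1/46) + ... + (1/49 - 1/50)
= 1/44 - 1/50
= 3/1100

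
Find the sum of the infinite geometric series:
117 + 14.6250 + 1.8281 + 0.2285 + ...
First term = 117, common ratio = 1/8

For |r| < 1, S = a / (1 - r)
S = 117 / (1 - (1/8))
S = 117 / (7/8)
S = 936/7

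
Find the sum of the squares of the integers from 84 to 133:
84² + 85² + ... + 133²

Use ∑_{k=1}^{n} k² = n(n+1)(2n+1)/6, then subtract the first 83 terms.
∑_{k=1}^{133} k² = 133×134×267/6 = 793079
∑_{k=1}^{83} k² = 83×84×167/6 = 194054
∑_{k=84}^{133} k² = 793079 - 194054 = 599025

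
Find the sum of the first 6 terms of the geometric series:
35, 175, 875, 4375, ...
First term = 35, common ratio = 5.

Sₙ = a(1 - rⁿ) / (1 - r)
S_6 = 35(1 - 5^6) / (1 - 5)
S_6 = 35(1 - 15625) / (-4)
S_6 = 136710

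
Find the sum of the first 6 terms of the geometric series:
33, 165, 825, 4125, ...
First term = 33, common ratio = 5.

Sₙ = a(1 - rⁿ) / (1 - r)
S_6 = 33(1 - 5^6) / (1 - 5)
S_6 = 33(1 - 15625) / (-4)
S_6 = 128898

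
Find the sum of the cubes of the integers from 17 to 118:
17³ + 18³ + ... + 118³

Use ∑_{k=1}^{n} k³ = [n(n+1)/2]², then subtract the first 16 terms.
∑_{k=1}^{118} k³ = [118×119/2]² = 7021² = 49294441
∑_{k=1}^{16} k³ = [16×17/2]² = 136² = 18496
∑_{k=17}^{118} k³ = 49294441 - 18496 = 49275945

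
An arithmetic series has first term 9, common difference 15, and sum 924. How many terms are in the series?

Using S = n/2 × [2a + (n-1)d]
924 = n/2 × [2(9) + (n-1)(15)]
924 = n/2 × [18 + 15n - 15]
1848 = n × [3 + 15n]
15n² + (3)n - 1848 = 0
Discriminant: Δ = (3)² - 4(15)(-1848) = 9 + 110880 = 110889
√Δ = 333
n = [-(3) + √Δ] / (2·15) = (-3 + 333) / 30 = 330 / 30 = 11
(The negative root is discarded since n must be a positive integer.)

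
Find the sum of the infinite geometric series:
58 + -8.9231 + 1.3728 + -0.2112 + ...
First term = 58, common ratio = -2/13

For |r| < 1, S = a / (1 - r)
S = 58 / (1 - (-2/13))
S = 58 / (15/13)
S = 754/15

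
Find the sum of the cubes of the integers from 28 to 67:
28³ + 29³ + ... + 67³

Use ∑_{k=1}^{n} k³ = [n(n+1)/2]², then subtract the first 27 terms.
∑_{k=1}^{67} k³ = [67×68/2]² = 2278² = 5189284
∑_{k=1}^{27} k³ = [27×28/2]² = 378² = 142884
∑_{k=28}^{67} k³ = 5189284 - 142884 = 5046400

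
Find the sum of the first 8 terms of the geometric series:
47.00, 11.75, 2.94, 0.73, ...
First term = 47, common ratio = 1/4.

Sₙ = a(1 - rⁿ) / (1 - r)
S_8 = 47(1 - (1/4)^8) / (1 - (1/4))
S_8 = 47(1 - (1/65536)) / (3/4)
S_8 = 1026715/16384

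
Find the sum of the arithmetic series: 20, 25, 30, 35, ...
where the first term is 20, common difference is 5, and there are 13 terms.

Sₙ = n/2 × (first + last)
Last term = a + (n-1)d = 20 + (13-1)×5 = 80
S_13 = 13/2 × (20 + 80)
S_13 = 13/2 × 100 = 650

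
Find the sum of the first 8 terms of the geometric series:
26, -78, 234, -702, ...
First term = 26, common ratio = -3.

Sₙ = a(1 - rⁿ) / (1 - r)
S_8 = 26(1 - (-3)^8) / (1 - (-3))
S_8 = 26(1 - 6561) / (4)
S_8 = -42640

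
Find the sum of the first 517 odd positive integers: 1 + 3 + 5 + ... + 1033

Sum of first n odd numbers = n²
= 517²
= 267289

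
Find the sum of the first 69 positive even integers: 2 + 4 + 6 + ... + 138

Sum of first n even numbers = n(n+1)
= 69×70
= 4830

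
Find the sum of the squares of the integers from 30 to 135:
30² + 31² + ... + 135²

Use ∑_{k=1}^{n} k² = n(n+1)(2n+1)/6, then subtract the first 29 terms.
∑_{k=1}^{135} k² = 135×136×271/6 = 829260
∑_{k=1}^{29} k² = 29×30×59/6 = 8555
∑_{k=30}^{135} k² = 829260 - 8555 = 820705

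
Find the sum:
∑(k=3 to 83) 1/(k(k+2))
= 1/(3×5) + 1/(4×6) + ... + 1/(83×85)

Partial fractions: 1/(k(k+2)) = (1/2)[1/k - 1/(k+2)]
Telescoping leaves the first two and last two terms:
= (1/2)[1/3 + 1/4 - 1/84 - 1/85]
= 333/1190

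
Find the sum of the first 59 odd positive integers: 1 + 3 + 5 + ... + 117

Sum of first n odd numbers = n²
= 59²
= 3481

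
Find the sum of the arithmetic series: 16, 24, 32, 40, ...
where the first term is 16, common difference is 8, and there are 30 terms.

Sₙ = n/2 × (first + last)
Last term = a + (n-1)d = 16 + (30-1)×8 = 248
S_30 = 30/2 × (16 + 248)
S_30 = 30/2 × 264 = 3960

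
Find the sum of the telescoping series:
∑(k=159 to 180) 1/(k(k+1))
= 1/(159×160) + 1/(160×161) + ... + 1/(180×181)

Partial fractions: 1/(k(k+1)) = 1/k - 1/(k+1)
The series telescopes:
= (1/159 - 1/160) + (1/160 - 1/161) + ... + (1/180 - 1/181)
= 1/159 - 1/181
= 22/28779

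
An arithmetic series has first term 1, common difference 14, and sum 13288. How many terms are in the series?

Using S = n/2 × [2a + (n-1)d]
13288 = n/2 × [2(1) + (n-1)(14)]
13288 = n/2 × [2 + 14n - 14]
26576 = n × [-12 + 14n]
14n² + (-12)n - 26576 = 0
Discriminant: Δ = (-12)² - 4(14)(-26576) = 144 + 1488256 = 1488400
√Δ = 1220
n = [-(-12) + √Δ] / (2·14) = (12 + 1220) / 28 = 1232 / 28 = 44
(The negative root is discarded since n must be a positive integer.)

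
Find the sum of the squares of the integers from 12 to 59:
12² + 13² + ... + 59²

Use ∑_{k=1}^{n} k² = n(n+1)(2n+1)/6, then subtract the first 11 terms.
∑_{k=1}^{59} k² = 59×60×119/6 = 70210
∑_{k=1}^{11} k² = 11×12×23/6 = 506
∑_{k=12}^{59} k² = 70210 - 506 = 69704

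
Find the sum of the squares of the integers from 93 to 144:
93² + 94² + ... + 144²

Use ∑_{k=1}^{n} k² = n(n+1)(2n+1)/6, then subtract the first 92 terms.
∑_{k=1}^{144} k² = 144×145×289/6 = 1005720
∑_{k=1}^{92} k² = 92×93×185/6 = 263810
∑_{k=93}^{144} k² = 1005720 - 263810 = 741910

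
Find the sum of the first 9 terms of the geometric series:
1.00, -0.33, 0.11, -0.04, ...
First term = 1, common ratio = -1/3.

Sₙ = a(1 - rⁿ) / (1 - r)
S_9 = 1(1 - (-1/3)^9) / (1 - (-1/3))
S_9 = 1(1 - (-1/19683)) / (4/3)
S_9 = 4921/6561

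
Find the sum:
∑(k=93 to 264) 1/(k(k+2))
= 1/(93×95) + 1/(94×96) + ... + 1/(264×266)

Partial fractions: 1/(k(k+2)) = (1/2)[1/k - 1/(k+2)]
Telescoping leaves the first two and last two terms:
= (1/2)[1/93 + 1/94 - 1/265 - 1/266]
= 2134907/308111790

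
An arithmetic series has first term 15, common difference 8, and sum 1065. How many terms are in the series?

Using S = n/2 × [2a + (n-1)d]
1065 = n/2 × [2(15) + (n-1)(8)]
1065 = n/2 × [30 + 8n - 8]
2130 = n × [22 + 8n]
8n² + (22)n - 2130 = 0
Discriminant: Δ = (22)² - 4(8)(-2130) = 484 + 68160 = 68644
√Δ = 262
n = [-(22) + √Δ] / (2·8) = (-22 + 262) / 16 = 240 / 16 = 15
(The negative root is discarded since n must be a positive integer.)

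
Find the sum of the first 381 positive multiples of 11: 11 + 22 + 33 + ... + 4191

Factor out 11: = 11(1 + 2 + ... + 381) = 11 × n(n+1)/2
= 11 × 381×382/2
= 11 × 72771
= 800481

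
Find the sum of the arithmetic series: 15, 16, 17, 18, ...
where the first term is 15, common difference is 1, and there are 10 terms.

Sₙ = n/2 × (first + last)
Last term = a + (n-1)d = 15 + (10-1)×1 = 24
S_10 = 10/2 × (15 + 24)
S_10 = 10/2 × 39 = 195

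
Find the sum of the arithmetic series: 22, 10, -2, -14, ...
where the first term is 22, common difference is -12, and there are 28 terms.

Sₙ = n/2 × (first + last)
Last term = a + (n-1)d = 22 + (28-1)×(-12) = -302
S_28 = 28/2 × (22 + (-302))
S_28 = 28/2 × (-280) = -3920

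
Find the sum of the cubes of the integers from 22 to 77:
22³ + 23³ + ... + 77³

Use ∑_{k=1}^{n} k³ = [n(n+1)/2]², then subtract the first 21 terms.
∑_{k=1}^{77} k³ = [77×78/2]² = 3003² = 9018009
∑_{k=1}^{21} k³ = [21×22/2]² = 231² = 53361
∑_{k=22}^{77} k³ = 9018009 - 53361 = 8964648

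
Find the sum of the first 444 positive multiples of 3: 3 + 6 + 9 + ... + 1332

Factor out 3: = 3(1 + 2 + ... + 444) = 3 × n(n+1)/2
= 3 × 444×445/2
= 3 × 98790
= 296370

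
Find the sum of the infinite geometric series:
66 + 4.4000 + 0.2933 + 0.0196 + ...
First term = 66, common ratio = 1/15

For |r| < 1, S = a / (1 - r)
S = 66 / (1 - (1/15))
S = 66 / (14/15)
S = 495/7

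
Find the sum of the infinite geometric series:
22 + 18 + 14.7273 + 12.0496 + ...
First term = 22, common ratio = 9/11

For |r| < 1, S = a / (1 - r)
S = 22 / (1 - (9/11))
S = 22 / (2/11)
S = 121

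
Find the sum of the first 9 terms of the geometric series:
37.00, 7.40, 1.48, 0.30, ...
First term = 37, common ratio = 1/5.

Sₙ = a(1 - rⁿ) / (1 - r)
S_9 = 37(1 - (1/5)^9) / (1 - (1/5))
S_9 = 37(1 - (1/1953125)) / (4/5)
S_9 = 18066397/390625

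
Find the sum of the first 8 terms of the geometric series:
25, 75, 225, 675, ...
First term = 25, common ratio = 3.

Sₙ = a(1 - rⁿ) / (1 - r)
S_8 = 25(1 - 3^8) / (1 - 3)
S_8 = 25(1 - 6561) / (-2)
S_8 = 82000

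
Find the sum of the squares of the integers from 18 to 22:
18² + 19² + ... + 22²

Use ∑_{k=1}^{n} k² = n(n+1)(2n+1)/6, then subtract the first 17 terms.
∑_{k=1}^{22} k² = 22×23×45/6 = 3795
∑_{k=1}^{17} k² = 17×18×35/6 = 1785
∑_{k=18}^{22} k² = 3795 - 1785 = 2010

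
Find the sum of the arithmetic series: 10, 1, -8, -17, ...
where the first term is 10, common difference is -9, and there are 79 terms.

Sₙ = n/2 × (first + last)
Last term = a + (n-1)d = 10 + (79-1)×(-9) = -692
S_79 = 79/2 × (10 + (-692))
S_79 = 79/2 × (-682) = -26939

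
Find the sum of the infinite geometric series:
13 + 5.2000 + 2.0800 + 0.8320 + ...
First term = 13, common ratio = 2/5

For |r| < 1, S = a / (1 - r)
S = 13 / (1 - (2/5))
S = 13 / (3/5)
S = 65/3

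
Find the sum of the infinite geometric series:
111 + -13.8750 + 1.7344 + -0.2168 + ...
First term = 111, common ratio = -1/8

For |r| < 1, S = a / (1 - r)
S = 111 / (1 - (-1/8))
S = 111 / (9/8)
S = 296/3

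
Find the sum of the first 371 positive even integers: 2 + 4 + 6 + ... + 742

Sum of first n even numbers = n(n+1)
= 371×372
= 138012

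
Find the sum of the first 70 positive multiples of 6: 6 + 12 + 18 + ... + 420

Factor out 6: = 6(1 + 2 + ... + 70) = 6 × n(n+1)/2
= 6 × 70×71/2
= 6 × 2485
= 14910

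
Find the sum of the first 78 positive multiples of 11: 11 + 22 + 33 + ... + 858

Factor out 11: = 11(1 + 2 + ... + 78) = 11 × n(n+1)/2
= 11 × 78×79/2
= 11 × 3081
= 33891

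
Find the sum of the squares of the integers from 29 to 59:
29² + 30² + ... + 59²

Use ∑_{k=1}^{n} k² = n(n+1)(2n+1)/6, then subtract the first 28 terms.
∑_{k=1}^{59} k² = 59×60×119/6 = 70210
∑_{k=1}^{28} k² = 28×29×57/6 = 7714
∑_{k=29}^{59} k² = 70210 - 7714 = 62496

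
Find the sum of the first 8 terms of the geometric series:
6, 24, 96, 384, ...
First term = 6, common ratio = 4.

Sₙ = a(1 - rⁿ) / (1 - r)
S_8 = 6(1 - 4^8) / (1 - 4)
S_8 = 6(1 - 65536) / (-3)
S_8 = 131070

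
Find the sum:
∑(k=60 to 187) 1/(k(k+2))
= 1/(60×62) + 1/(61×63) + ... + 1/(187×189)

Partial fractions: 1/(k(k+2)) = (1/2)[1/k - 1/(k+2)]
Telescoping leaves the first two and last two terms:
= (1/2)[1/60 + 1/61 - 1/188 - 1/189]
= 30412/2709315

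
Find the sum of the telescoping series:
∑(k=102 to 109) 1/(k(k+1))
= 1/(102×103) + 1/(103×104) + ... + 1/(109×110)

Partial fractions: 1/(k(k+1)) = 1/k - 1/(k+1)
The series telescopes:
= (1/102 - 1/103) + (1/103 - 1/104) + ... + (1/109 - 1/110)
= 1/102 - 1/110
= 2/2805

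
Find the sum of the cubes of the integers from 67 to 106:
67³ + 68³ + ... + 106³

Use ∑_{k=1}^{n} k³ = [n(n+1)/2]², then subtract the first 66 terms.
∑_{k=1}^{106} k³ = [106×107/2]² = 5671² = 32160241
∑_{k=1}^{66} k³ = [66×67/2]² = 2211² = 4888521
∑_{k=67}^{106} k³ = 32160241 - 4888521 = 27271720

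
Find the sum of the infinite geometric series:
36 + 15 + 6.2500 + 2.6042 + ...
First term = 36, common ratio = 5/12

For |r| < 1, S = a / (1 - r)
S = 36 / (1 - (5/12))
S = 36 / (7/12)
S = 432/7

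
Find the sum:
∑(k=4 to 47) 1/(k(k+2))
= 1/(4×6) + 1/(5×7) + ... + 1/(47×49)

Partial fractions: 1/(k(k+2)) = (1/2)[1/k - 1/(k+2)]
Telescoping leaves the first two and last two terms:
= (1/2)[1/4 + 1/5 - 1/48 - 1/49]
= 4807/23520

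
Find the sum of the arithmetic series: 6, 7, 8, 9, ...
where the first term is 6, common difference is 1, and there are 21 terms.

Sₙ = n/2 × (first + last)
Last term = a + (n-1)d = 6 + (21-1)×1 = 26
S_21 = 21/2 × (6 + 26)
S_21 = 21/2 × 32 = 336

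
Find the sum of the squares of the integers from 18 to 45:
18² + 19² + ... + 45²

Use ∑_{k=1}^{n} k² = n(n+1)(2n+1)/6, then subtract the first 17 terms.
∑_{k=1}^{45} k² = 45×46×91/6 = 31395
∑_{k=1}^{17} k² = 17×18×35/6 = 1785
∑_{k=18}^{45} k² = 31395 - 1785 = 29610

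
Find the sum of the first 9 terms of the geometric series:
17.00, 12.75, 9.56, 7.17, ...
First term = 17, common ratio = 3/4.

Sₙ = a(1 - rⁿ) / (1 - r)
S_9 = 17(1 - (3/4)^9) / (1 - (3/4))
S_9 = 17(1 - (19683/262144)) / (1/4)
S_9 = 4121837/65536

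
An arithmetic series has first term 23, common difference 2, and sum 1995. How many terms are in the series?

Using S = n/2 × [2a + (n-1)d]
1995 = n/2 × [2(23) + (n-1)(2)]
1995 = n/2 × [46 + 2n - 2]
3990 = n × [44 + 2n]
2n² + (44)n - 3990 = 0
Discriminant: Δ = (44)² - 4(2)(-3990) = 1936 + 31920 = 33856
√Δ = 184
n = [-(44) + √Δ] / (2·2) = (-44 + 184) / 4 = 140 / 4 = 35
(The negative root is discarded since n must be a positive integer.)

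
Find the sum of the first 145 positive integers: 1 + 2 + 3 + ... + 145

Formula: ∑k = n(n+1)/2
= 145×146/2
= 21170/2
= 10585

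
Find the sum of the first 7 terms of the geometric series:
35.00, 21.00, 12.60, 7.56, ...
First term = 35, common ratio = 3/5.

Sₙ = a(1 - rⁿ) / (1 - r)
S_7 = 35(1 - (3/5)^7) / (1 - (3/5))
S_7 = 35(1 - (2187/78125)) / (2/5)
S_7 = 265783/3125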